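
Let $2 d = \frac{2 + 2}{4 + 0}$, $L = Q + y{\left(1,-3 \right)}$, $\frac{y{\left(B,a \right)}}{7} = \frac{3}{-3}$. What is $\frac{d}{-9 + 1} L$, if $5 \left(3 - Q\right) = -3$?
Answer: $\frac{17}{80} \approx 0.2125$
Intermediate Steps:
$y{\left(B,a \right)} = -7$ ($y{\left(B,a \right)} = 7 \frac{3}{-3} = 7 \cdot 3 \left(- \frac{1}{3}\right) = 7 \left(-1\right) = -7$)
$Q = \frac{18}{5}$ ($Q = 3 - - \frac{3}{5} = 3 + \frac{3}{5} = \frac{18}{5} \approx 3.6$)
$L = - \frac{17}{5}$ ($L = \frac{18}{5} - 7 = - \frac{17}{5} \approx -3.4$)
$d = \frac{1}{2}$ ($d = \frac{\left(2 + 2\right) \frac{1}{4 + 0}}{2} = \frac{4 \cdot \frac{1}{4}}{2} = \frac{1}{2} \cdot 1 = \frac{1}{2} \approx 0.5$)
$\frac{d}{-9 + 1} L = \frac{1}{2 \left(-9 + 1\right)} \left(- \frac{17}{5}\right) = \frac{1}{2 \left(-8\right)} \left(- \frac{17}{5}\right) = \frac{1}{2} \left(- \frac{1}{8}\right) \left(- \frac{17}{5}\right) = \left(- \frac{1}{16}\right) \left(- \frac{17}{5}\right) = \frac{17}{80}$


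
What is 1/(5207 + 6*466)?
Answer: 1/8003 ≈ 0.00012495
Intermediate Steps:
1/(5207 + 6*466) = 1/(5207 + 2796) = 1/8003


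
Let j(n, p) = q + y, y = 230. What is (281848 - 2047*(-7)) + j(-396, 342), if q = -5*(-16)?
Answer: 296487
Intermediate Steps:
q = 80
j(n, p) = 310 (j(n, p) = 80 + 230 = 310)
(281848 - 2047*(-7)) + j(-396, 342) = (281848 - 2047*(-7)) + 310 = (281848 + 14329) + 310 = 296177 + 310 = 296487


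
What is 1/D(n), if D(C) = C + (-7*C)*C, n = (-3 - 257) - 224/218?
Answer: -11881/5669715396 ≈ -2.0955e-6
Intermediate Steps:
n = -28452/109 (n = -260 - 224*1/218 = -260 - 112/109 = -28452/109 ≈ -261.03)
D(C) = C - 7*C**2
1/D(n) = 1/(-28452*(1 - 7*(-28452/109))/109) = 1/(-28452*(1 + 199164/109)/109) = 1/(-28452/109*199273/109) = 1/(-5669715396/11881) = -11881/5669715396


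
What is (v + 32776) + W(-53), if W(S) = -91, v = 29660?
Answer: 62345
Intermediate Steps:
(v + 32776) + W(-53) = (29660 + 32776) - 91 = 62436 - 91 = 62345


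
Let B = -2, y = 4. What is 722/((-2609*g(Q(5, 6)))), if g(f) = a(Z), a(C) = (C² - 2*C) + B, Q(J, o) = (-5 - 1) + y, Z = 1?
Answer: 722/7827 ≈ 0.092245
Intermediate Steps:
Q(J, o) = -2 (Q(J, o) = (-5 - 1) + 4 = -6 + 4 = -2)
a(C) = -2 + C² - 2*C (a(C) = (C² - 2*C) - 2 = -2 + C² - 2*C)
g(f) = -3 (g(f) = -2 + 1² - 2*1 = -2 + 1 - 2 = -3)
722/((-2609*g(Q(5, 6)))) = 722/((-2609*(-3))) = 722/7827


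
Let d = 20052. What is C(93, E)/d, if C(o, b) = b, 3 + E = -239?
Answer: -121/10026 ≈ -0.012069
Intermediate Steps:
E = -242 (E = -3 - 239 = -242)
C(93, E)/d = -242/20052 = -242*1/20052 = -121/10026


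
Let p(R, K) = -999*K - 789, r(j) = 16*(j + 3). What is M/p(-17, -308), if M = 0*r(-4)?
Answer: 0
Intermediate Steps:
r(j) = 48 + 16*j (r(j) = 16*(3 + j) = 48 + 16*j)
p(R, K) = -789 - 999*K
M = 0 (M = 0*(48 + 16*(-4)) = 0*(48 - 64) = 0*(-16) = 0)
M/p(-17, -308) = 0/(-789 - 999*(-308)) = 0/(-789 + 307692) = 0/306903 = 0*(1/306903) = 0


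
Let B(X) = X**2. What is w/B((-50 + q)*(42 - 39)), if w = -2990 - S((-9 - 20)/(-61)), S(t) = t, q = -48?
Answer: -182419/5272596 ≈ -0.034598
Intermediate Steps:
w = -182419/61 (w = -2990 - (-9 - 20)/(-61) = -2990 - (-29)*(-1)/61 = -2990 - 1*29/61 = -2990 - 29/61 = -182419/61 ≈ -2990.5)
w/B((-50 + q)*(42 - 39)) = -182419*1/((-50 - 48)**2*(42 - 39)**2)/61 = -182419/(61*((-98*3)**2)) = -182419/(61*((-294)**2)) = -182419/61/86436 = -182419/61*1/86436 = -182419/5272596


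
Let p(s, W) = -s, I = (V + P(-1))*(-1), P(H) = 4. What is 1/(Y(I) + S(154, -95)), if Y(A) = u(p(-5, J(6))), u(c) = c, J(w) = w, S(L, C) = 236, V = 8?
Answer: 1/241 ≈ 0.0041494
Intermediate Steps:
I = -12 (I = (8 + 4)*(-1) = 12*(-1) = -12)
Y(A) = 5 (Y(A) = -1*(-5) = 5)
1/(Y(I) + S(154, -95)) = 1/(5 + 236) = 1/241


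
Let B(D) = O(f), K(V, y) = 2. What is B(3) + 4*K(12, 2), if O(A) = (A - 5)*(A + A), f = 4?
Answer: 0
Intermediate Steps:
O(A) = 2*A*(-5 + A) (O(A) = (-5 + A)*(2*A) = 2*A*(-5 + A))
B(D) = -8 (B(D) = 2*4*(-5 + 4) = 2*4*(-1) = -8)
B(3) + 4*K(12, 2) = -8 + 4*2 = -8 + 8 = 0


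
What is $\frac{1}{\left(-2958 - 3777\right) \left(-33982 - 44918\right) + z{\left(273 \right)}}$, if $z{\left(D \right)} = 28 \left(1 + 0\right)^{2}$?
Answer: $\frac{1}{531391528} \approx 1.8819 \cdot 10^{-9}$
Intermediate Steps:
$z{\left(D \right)} = 28$ ($z{\left(D \right)} = 28 \cdot 1^{2} = 28 \cdot 1 = 28$)
$\frac{1}{\left(-2958 - 3777\right) \left(-33982 - 44918\right) + z{\left(273 \right)}} = \frac{1}{\left(-2958 - 3777\right) \left(-33982 - 44918\right) + 28} = \frac{1}{\left(-6735\right) \left(-78900\right) + 28} = \frac{1}{531391500 + 28} = \frac{1}{531391528}$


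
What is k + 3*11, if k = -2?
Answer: 31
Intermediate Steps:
k + 3*11 = -2 + 3*11 = -2 + 33 = 31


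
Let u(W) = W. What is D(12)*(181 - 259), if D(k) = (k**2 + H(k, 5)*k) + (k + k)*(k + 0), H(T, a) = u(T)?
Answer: -44928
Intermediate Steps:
H(T, a) = T
D(k) = 4*k**2 (D(k) = (k**2 + k*k) + (k + k)*(k + 0) = (k**2 + k**2) + (2*k)*k = 2*k**2 + 2*k**2 = 4*k**2)
D(12)*(181 - 259) = (4*12**2)*(181 - 259) = (4*144)*(-78) = 576*(-78) = -44928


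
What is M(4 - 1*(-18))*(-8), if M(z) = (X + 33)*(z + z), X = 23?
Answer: -19712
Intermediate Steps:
M(z) = 112*z (M(z) = (23 + 33)*(z + z) = 56*(2*z) = 112*z)
M(4 - 1*(-18))*(-8) = (112*(4 - 1*(-18)))*(-8) = (112*(4 + 18))*(-8) = (112*22)*(-8) = 2464*(-8) = -19712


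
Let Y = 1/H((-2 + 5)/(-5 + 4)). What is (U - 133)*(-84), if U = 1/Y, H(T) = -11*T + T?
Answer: 8652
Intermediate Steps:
H(T) = -10*T
Y = 1/30 (Y = 1/(-10*(-2 + 5)/(-5 + 4)) = 1/(-30/(-1)) = 1/(-30*(-1)) = 1/(-10*(-3)) = 1/30 ≈ 0.033333)
U = 30 (U = 1/(1/30) = 30)
(U - 133)*(-84) = (30 - 133)*(-84) = -103*(-84) = 8652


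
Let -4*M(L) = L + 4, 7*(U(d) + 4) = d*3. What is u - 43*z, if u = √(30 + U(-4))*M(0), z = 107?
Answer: -4601 - √1190/7 ≈ -4605.9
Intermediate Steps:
U(d) = -4 + 3*d/7 (U(d) = -4 + (d*3)/7 = -4 + (3*d)/7 = -4 + 3*d/7)
M(L) = -1 - L/4 (M(L) = -(L + 4)/4 = -(4 + L)/4 = -1 - L/4)
u = -√1190/7 (u = √(30 + (-4 + (3/7)*(-4)))*(-1 - ¼*0) = √(30 + (-4 - 12/7))*(-1 + 0) = √(30 - 40/7)*(-1) = √(170/7)*(-1) = (√1190/7)*(-1) = -√1190/7 ≈ -4.9281)
u - 43*z = -√1190/7 - 43*107 = -√1190/7 - 4601 = -4601 - √1190/7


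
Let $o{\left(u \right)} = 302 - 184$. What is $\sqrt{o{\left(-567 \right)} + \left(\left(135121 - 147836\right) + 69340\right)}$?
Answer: $\sqrt{56743} \approx 238.21$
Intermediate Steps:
$o{\left(u \right)} = 118$ ($o{\left(u \right)} = 302 - 184 = 118$)
$\sqrt{o{\left(-567 \right)} + \left(\left(135121 - 147836\right) + 69340\right)} = \sqrt{118 + \left(\left(135121 - 147836\right) + 69340\right)} = \sqrt{118 + \left(-12715 + 69340\right)} = \sqrt{118 + 56625} = \sqrt{56743}$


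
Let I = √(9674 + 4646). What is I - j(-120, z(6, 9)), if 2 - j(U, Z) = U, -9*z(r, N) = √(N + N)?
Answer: -122 + 4*√895 ≈ -2.3338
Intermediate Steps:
I = 4*√895 (I = √14320 = 4*√895 ≈ 119.67)
z(r, N) = -√2*√N/9 (z(r, N) = -√(N + N)/9 = -√2*√N/9)
j(U, Z) = 2 - U
I - j(-120, z(6, 9)) = 4*√895 - (2 - 1*(-120)) = 4*√895 - (2 + 120) = 4*√895 - 1*122 = 4*√895 - 122 = -122 + 4*√895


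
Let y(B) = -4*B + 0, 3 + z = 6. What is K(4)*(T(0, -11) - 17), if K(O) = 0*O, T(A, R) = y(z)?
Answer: 0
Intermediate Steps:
z = 3 (z = -3 + 6 = 3)
y(B) = -4*B
T(A, R) = -12 (T(A, R) = -4*3 = -12)
K(O) = 0
K(4)*(T(0, -11) - 17) = 0*(-12 - 17) = 0*(-29) = 0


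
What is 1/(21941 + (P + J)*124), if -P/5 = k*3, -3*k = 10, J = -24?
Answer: 1/25165 ≈ 3.9738e-5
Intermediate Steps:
k = -10/3 (k = -⅓*10 = -10/3 ≈ -3.3333)
P = 50 (P = -(-50)*3/3 = -5*(-10) = 50)
1/(21941 + (P + J)*124) = 1/(21941 + (50 - 24)*124) = 1/(21941 + 26*124) = 1/(21941 + 3224) = 1/25165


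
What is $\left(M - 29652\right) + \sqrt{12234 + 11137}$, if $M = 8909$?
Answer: $-20743 + \sqrt{23371} \approx -20590.0$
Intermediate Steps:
$\left(M - 29652\right) + \sqrt{12234 + 11137} = \left(8909 - 29652\right) + \sqrt{12234 + 11137} = -20743 + \sqrt{23371}$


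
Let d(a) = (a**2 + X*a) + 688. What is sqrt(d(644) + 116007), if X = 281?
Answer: 9*sqrt(8795) ≈ 844.04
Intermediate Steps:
d(a) = 688 + a**2 + 281*a (d(a) = (a**2 + 281*a) + 688 = 688 + a**2 + 281*a)
sqrt(d(644) + 116007) = sqrt((688 + 644**2 + 281*644) + 116007) = sqrt((688 + 414736 + 180964) + 116007) = sqrt(596388 + 116007) = sqrt(712395) = 9*sqrt(8795)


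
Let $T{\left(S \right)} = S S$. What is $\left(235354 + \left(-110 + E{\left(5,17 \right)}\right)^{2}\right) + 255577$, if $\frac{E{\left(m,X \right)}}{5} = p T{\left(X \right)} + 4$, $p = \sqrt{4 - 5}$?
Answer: $-1588994 - 260100 i \approx -1.589 \cdot 10^{6} - 2.601 \cdot 10^{5} i$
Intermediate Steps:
$T{\left(S \right)} = S^{2}$
$p = i$ ($p = \sqrt{-1} = i \approx 1.0 i$)
$E{\left(m,X \right)} = 20 + 5 i X^{2}$ ($E{\left(m,X \right)} = 5 \left(i X^{2} + 4\right) = 5 \left(4 + i X^{2}\right) = 20 + 5 i X^{2}$)
$\left(235354 + \left(-110 + E{\left(5,17 \right)}\right)^{2}\right) + 255577 = \left(235354 + \left(-110 + \left(20 + 5 i 17^{2}\right)\right)^{2}\right) + 255577 = \left(235354 + \left(-110 + \left(20 + 5 i 289\right)\right)^{2}\right) + 255577 = \left(235354 + \left(-110 + \left(20 + 1445 i\right)\right)^{2}\right) + 255577 = \left(235354 + \left(-90 + 1445 i\right)^{2}\right) + 255577 = 490931 + \left(-90 + 1445 i\right)^{2}$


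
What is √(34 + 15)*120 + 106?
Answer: 946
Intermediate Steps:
√(34 + 15)*120 + 106 = √49*120 + 106 = 7*120 + 106 = 840 + 106 = 946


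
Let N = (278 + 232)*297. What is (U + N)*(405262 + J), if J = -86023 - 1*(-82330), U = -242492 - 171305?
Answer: -105342391063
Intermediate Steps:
U = -413797
N = 151470 (N = 510*297 = 151470)
J = -3693 (J = -86023 + 82330 = -3693)
(U + N)*(405262 + J) = (-413797 + 151470)*(405262 - 3693) = -262327*401569 = -105342391063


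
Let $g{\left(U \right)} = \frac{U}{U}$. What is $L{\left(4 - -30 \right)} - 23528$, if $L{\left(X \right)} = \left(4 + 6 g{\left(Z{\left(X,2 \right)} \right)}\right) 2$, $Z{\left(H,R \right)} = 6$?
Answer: $-23508$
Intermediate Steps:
$g{\left(U \right)} = 1$
$L{\left(X \right)} = 20$ ($L{\left(X \right)} = \left(4 + 6 \cdot 1\right) 2 = \left(4 + 6\right) 2 = 10 \cdot 2 = 20$)
$L{\left(4 - -30 \right)} - 23528 = 20 - 23528 = -23508$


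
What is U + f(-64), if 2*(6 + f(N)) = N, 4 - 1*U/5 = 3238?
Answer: -16208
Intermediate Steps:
U = -16170 (U = 20 - 5*3238 = 20 - 16190 = -16170)
f(N) = -6 + N/2
U + f(-64) = -16170 + (-6 + (1/2)*(-64)) = -16170 + (-6 - 32) = -16170 - 38 = -16208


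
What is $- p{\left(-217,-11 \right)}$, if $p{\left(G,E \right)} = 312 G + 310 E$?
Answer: $71114$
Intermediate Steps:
$p{\left(G,E \right)} = 310 E + 312 G$
$- p{\left(-217,-11 \right)} = - (310 \left(-11\right) + 312 \left(-217\right)) = - (-3410 - 67704) = \left(-1\right) \left(-71114\right) = 71114$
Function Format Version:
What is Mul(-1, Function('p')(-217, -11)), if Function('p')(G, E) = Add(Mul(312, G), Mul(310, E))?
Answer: 71114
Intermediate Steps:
Function('p')(G, E) = Add(Mul(310, E), Mul(312, G))
Mul(-1, Function('p')(-217, -11)) = Mul(-1, Add(Mul(310, -11), Mul(312, -217))) = Mul(-1, Add(-3410, -67704)) = Mul(-1, -71114) = 71114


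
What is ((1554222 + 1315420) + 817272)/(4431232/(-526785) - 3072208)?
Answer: -971105495745/809198761256 ≈ -1.2001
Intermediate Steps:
((1554222 + 1315420) + 817272)/(4431232/(-526785) - 3072208) = (2869642 + 817272)/(4431232*(-1/526785) - 3072208) = 3686914/(-4431232/526785 - 3072208) = 3686914/(-1618397522512/526785) = 3686914*(-526785/1618397522512) = -971105495745/809198761256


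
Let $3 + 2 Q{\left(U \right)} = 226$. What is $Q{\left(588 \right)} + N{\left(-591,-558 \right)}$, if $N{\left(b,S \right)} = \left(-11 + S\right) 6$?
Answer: $- \frac{6605}{2} \approx -3302.5$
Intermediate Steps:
$Q{\left(U \right)} = \frac{223}{2}$ ($Q{\left(U \right)} = - \frac{3}{2} + \frac{1}{2} \cdot 226 = - \frac{3}{2} + 113 = \frac{223}{2}$)
$N{\left(b,S \right)} = -66 + 6 S$
$Q{\left(588 \right)} + N{\left(-591,-558 \right)} = \frac{223}{2} + \left(-66 + 6 \left(-558\right)\right) = \frac{223}{2} - 3414 = - \frac{6605}{2}$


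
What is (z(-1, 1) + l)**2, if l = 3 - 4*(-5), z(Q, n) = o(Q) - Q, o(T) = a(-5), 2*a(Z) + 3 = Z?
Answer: 400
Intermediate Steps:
a(Z) = -3/2 + Z/2
o(T) = -4 (o(T) = -3/2 + (1/2)*(-5) = -3/2 - 5/2 = -4)
z(Q, n) = -4 - Q
l = 23 (l = 3 + 20 = 23)
(z(-1, 1) + l)**2 = ((-4 - 1*(-1)) + 23)**2 = ((-4 + 1) + 23)**2 = (-3 + 23)**2 = 20**2 = 400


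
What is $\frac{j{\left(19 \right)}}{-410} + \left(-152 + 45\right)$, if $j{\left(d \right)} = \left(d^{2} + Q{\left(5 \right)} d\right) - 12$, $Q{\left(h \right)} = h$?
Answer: $- \frac{22157}{205} \approx -108.08$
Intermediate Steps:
$j{\left(d \right)} = -12 + d^{2} + 5 d$ ($j{\left(d \right)} = \left(d^{2} + 5 d\right) - 12 = -12 + d^{2} + 5 d$)
$\frac{j{\left(19 \right)}}{-410} + \left(-152 + 45\right) = \frac{-12 + 19^{2} + 5 \cdot 19}{-410} + \left(-152 + 45\right) = \left(-12 + 361 + 95\right) \left(- \frac{1}{410}\right) - 107 = 444 \left(- \frac{1}{410}\right) - 107 = - \frac{222}{205} - 107 = - \frac{22157}{205}$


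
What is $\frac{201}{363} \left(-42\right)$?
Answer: $- \frac{2814}{121} \approx -23.256$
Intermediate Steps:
$\frac{201}{363} \left(-42\right) = 201 \cdot \frac{1}{363} \left(-42\right) = \frac{67}{121} \left(-42\right) = - \frac{2814}{121}$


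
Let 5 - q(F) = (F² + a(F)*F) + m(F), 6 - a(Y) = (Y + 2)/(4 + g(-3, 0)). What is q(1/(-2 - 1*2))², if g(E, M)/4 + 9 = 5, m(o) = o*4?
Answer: 2059225/36864 ≈ 55.860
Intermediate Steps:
m(o) = 4*o
g(E, M) = -16 (g(E, M) = -36 + 4*5 = -36 + 20 = -16)
a(Y) = 37/6 + Y/12 (a(Y) = 6 - (Y + 2)/(4 - 16) = 6 - (2 + Y)/(-12) = 6 - (2 + Y)*(-1)/12 = 6 - (-⅙ - Y/12) = 6 + (⅙ + Y/12) = 37/6 + Y/12)
q(F) = 5 - F² - 4*F - F*(37/6 + F/12) (q(F) = 5 - ((F² + (37/6 + F/12)*F) + 4*F) = 5 - ((F² + F*(37/6 + F/12)) + 4*F) = 5 - (F² + 4*F + F*(37/6 + F/12)) = 5 + (-F² - 4*F - F*(37/6 + F/12)) = 5 - F² - 4*F - F*(37/6 + F/12))
q(1/(-2 - 1*2))² = (5 - 61/(6*(-2 - 1*2)) - 13/(12*(-2 - 1*2)²))² = (5 - 61/(6*(-2 - 2)) - 13/(12*(-2 - 2)²))² = (5 - 61/6/(-4) - 13*(1/(-4))²/12)² = (5 - 61/6*(-¼) - 13*(-¼)²/12)² = (5 + 61/24 - 13/12*1/16)² = (5 + 61/24 - 13/192)² = (1435/192)² = 2059225/36864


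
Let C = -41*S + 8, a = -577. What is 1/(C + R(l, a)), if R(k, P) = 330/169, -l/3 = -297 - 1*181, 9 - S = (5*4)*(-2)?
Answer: -169/337839 ≈ -0.00050024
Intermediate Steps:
S = 49 (S = 9 - 5*4*(-2) = 9 - 20*(-2) = 9 - 1*(-40) = 9 + 40 = 49)
l = 1434 (l = -3*(-297 - 1*181) = -3*(-297 - 181) = -3*(-478) = 1434)
R(k, P) = 330/169 (R(k, P) = 330*(1/169) = 330/169)
C = -2001 (C = -41*49 + 8 = -2009 + 8 = -2001)
1/(C + R(l, a)) = 1/(-2001 + 330/169) = 1/(-337839/169) = -169/337839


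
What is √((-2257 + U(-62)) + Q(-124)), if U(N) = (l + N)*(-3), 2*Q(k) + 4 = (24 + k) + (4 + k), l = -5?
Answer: 2*I*√542 ≈ 46.562*I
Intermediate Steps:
Q(k) = 12 + k (Q(k) = -2 + ((24 + k) + (4 + k))/2 = -2 + (28 + 2*k)/2 = -2 + (14 + k) = 12 + k)
U(N) = 15 - 3*N (U(N) = (-5 + N)*(-3) = 15 - 3*N)
√((-2257 + U(-62)) + Q(-124)) = √((-2257 + (15 - 3*(-62))) + (12 - 124)) = √((-2257 + (15 + 186)) - 112) = √((-2257 + 201) - 112) = √(-2056 - 112) = √(-2168) = 2*I*√542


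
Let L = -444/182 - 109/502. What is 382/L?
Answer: -17450524/121363 ≈ -143.79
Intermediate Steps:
L = -121363/45682 (L = -444*1/182 - 109*1/502 = -222/91 - 109/502 = -121363/45682 ≈ -2.6567)
382/L = 382/(-121363/45682) = 382*(-45682/121363) = -17450524/121363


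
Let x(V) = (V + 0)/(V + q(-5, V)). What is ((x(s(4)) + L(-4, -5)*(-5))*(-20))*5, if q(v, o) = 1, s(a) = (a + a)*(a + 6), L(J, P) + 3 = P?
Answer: -332000/81 ≈ -4098.8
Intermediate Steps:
L(J, P) = -3 + P
s(a) = 2*a*(6 + a) (s(a) = (2*a)*(6 + a) = 2*a*(6 + a))
x(V) = V/(1 + V) (x(V) = (V + 0)/(V + 1) = V/(1 + V))
((x(s(4)) + L(-4, -5)*(-5))*(-20))*5 = (((2*4*(6 + 4))/(1 + 2*4*(6 + 4)) + (-3 - 5)*(-5))*(-20))*5 = (((2*4*10)/(1 + 2*4*10) - 8*(-5))*(-20))*5 = ((80/(1 + 80) + 40)*(-20))*5 = ((80/81 + 40)*(-20))*5 = ((3320/81)*(-20))*5 = -66400/81*5 = -332000/81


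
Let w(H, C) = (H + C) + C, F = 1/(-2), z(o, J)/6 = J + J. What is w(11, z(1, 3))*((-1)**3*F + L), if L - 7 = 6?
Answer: 2241/2 ≈ 1120.5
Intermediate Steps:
z(o, J) = 12*J (z(o, J) = 6*(J + J) = 6*(2*J) = 12*J)
L = 13 (L = 7 + 6 = 13)
F = -1/2 ≈ -0.50000
w(H, C) = H + 2*C (w(H, C) = (C + H) + C = H + 2*C)
w(11, z(1, 3))*((-1)**3*F + L) = (11 + 2*(12*3))*((-1)**3*(-1/2) + 13) = (11 + 2*36)*(-1*(-1/2) + 13) = (11 + 72)*(1/2 + 13) = 83*(27/2) = 2241/2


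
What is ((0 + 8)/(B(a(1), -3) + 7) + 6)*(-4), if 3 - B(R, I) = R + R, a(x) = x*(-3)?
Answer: -26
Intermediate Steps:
a(x) = -3*x
B(R, I) = 3 - 2*R (B(R, I) = 3 - (R + R) = 3 - 2*R)
((0 + 8)/(B(a(1), -3) + 7) + 6)*(-4) = ((0 + 8)/((3 - (-6)) + 7) + 6)*(-4) = (8/((3 - 2*(-3)) + 7) + 6)*(-4) = (8/((3 + 6) + 7) + 6)*(-4) = (8/(9 + 7) + 6)*(-4) = (8/16 + 6)*(-4) = (8*(1/16) + 6)*(-4) = (1/2 + 6)*(-4) = (13/2)*(-4) = -26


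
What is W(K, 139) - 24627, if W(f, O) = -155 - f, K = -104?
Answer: -24678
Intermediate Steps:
W(K, 139) - 24627 = (-155 - 1*(-104)) - 24627 = (-155 + 104) - 24627 = -51 - 24627 = -24678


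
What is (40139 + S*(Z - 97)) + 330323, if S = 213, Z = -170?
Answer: 313591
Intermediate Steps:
(40139 + S*(Z - 97)) + 330323 = (40139 + 213*(-170 - 97)) + 330323 = (40139 + 213*(-267)) + 330323 = (40139 - 56871) + 330323 = -16732 + 330323 = 313591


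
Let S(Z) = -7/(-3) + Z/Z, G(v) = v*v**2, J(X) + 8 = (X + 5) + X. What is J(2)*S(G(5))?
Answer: 10/3 ≈ 3.3333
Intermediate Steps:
J(X) = -3 + 2*X (J(X) = -8 + ((X + 5) + X) = -8 + ((5 + X) + X) = -8 + (5 + 2*X) = -3 + 2*X)
G(v) = v**3
S(Z) = 10/3 (S(Z) = -7*(-1/3) + 1 = 7/3 + 1 = 10/3)
J(2)*S(G(5)) = (-3 + 2*2)*(10/3) = (-3 + 4)*(10/3) = 1*(10/3) = 10/3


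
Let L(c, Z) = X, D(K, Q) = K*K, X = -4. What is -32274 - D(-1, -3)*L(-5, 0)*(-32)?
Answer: -32402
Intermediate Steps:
D(K, Q) = K²
L(c, Z) = -4
-32274 - D(-1, -3)*L(-5, 0)*(-32) = -32274 - (-1)²*(-4)*(-32) = -32274 - 1*(-4)*(-32) = -32274 - (-4)*(-32) = -32274 - 1*128 = -32274 - 128 = -32402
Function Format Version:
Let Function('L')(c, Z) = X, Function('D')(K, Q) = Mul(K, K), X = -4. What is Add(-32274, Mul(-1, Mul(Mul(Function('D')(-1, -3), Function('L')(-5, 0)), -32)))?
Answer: -32402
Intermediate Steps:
Function('D')(K, Q) = Pow(K, 2)
Function('L')(c, Z) = -4
Add(-32274, Mul(-1, Mul(Mul(Function('D')(-1, -3), Function('L')(-5, 0)), -32))) = Add(-32274, Mul(-1, Mul(Mul(Pow(-1, 2), -4), -32))) = Add(-32274, Mul(-1, Mul(Mul(1, -4), -32))) = Add(-32274, Mul(-1, Mul(-4, -32))) = Add(-32274, Mul(-1, 128)) = Add(-32274, -128) = -32402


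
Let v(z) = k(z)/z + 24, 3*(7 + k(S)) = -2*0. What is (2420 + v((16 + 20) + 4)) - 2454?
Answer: -407/40 ≈ -10.175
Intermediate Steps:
k(S) = -7 (k(S) = -7 + (-2*0)/3 = -7 + (⅓)*0 = -7 + 0 = -7)
v(z) = 24 - 7/z (v(z) = -7/z + 24 = 24 - 7/z)
(2420 + v((16 + 20) + 4)) - 2454 = (2420 + (24 - 7/((16 + 20) + 4))) - 2454 = (2420 + (24 - 7/(36 + 4))) - 2454 = (2420 + (24 - 7/40)) - 2454 = (2420 + 953/40) - 2454 = 97753/40 - 2454 = -407/40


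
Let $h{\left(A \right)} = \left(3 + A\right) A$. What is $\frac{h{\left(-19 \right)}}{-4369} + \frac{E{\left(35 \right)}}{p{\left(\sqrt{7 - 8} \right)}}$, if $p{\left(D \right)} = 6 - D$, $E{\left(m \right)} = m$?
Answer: $\frac{906242}{161653} + \frac{35 i}{37} \approx 5.6061 + 0.94595 i$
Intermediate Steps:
$h{\left(A \right)} = A \left(3 + A\right)$
$\frac{h{\left(-19 \right)}}{-4369} + \frac{E{\left(35 \right)}}{p{\left(\sqrt{7 - 8} \right)}} = \frac{\left(-19\right) \left(3 - 19\right)}{-4369} + \frac{35}{6 - \sqrt{7 - 8}} = \left(-19\right) \left(-16\right) \left(- \frac{1}{4369}\right) + \frac{35}{6 - \sqrt{-1}} = 304 \left(- \frac{1}{4369}\right) + \frac{35}{6 - i} = - \frac{304}{4369} + 35 \frac{6 + i}{37} = - \frac{304}{4369} + \frac{35 \left(6 + i\right)}{37}$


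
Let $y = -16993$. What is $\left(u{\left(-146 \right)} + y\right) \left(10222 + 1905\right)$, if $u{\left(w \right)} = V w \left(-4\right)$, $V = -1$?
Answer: $-213156279$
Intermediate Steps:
$u{\left(w \right)} = 4 w$ ($u{\left(w \right)} = - w \left(-4\right) = 4 w$)
$\left(u{\left(-146 \right)} + y\right) \left(10222 + 1905\right) = \left(4 \left(-146\right) - 16993\right) \left(10222 + 1905\right) = \left(-584 - 16993\right) 12127 = \left(-17577\right) 12127 = -213156279$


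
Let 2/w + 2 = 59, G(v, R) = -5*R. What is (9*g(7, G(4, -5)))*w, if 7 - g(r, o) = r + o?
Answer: -150/19 ≈ -7.8947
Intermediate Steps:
w = 2/57 (w = 2/(-2 + 59) = 2/57 ≈ 0.035088)
g(r, o) = 7 - o - r (g(r, o) = 7 - (r + o) = 7 - (o + r) = 7 + (-o - r) = 7 - o - r)
(9*g(7, G(4, -5)))*w = (9*(7 - (-5)*(-5) - 1*7))*(2/57) = (9*(7 - 1*25 - 7))*(2/57) = (9*(7 - 25 - 7))*(2/57) = (9*(-25))*(2/57) = -225*2/57 = -150/19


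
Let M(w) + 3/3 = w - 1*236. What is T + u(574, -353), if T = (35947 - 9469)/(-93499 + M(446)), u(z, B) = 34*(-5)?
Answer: -7942889/46645 ≈ -170.28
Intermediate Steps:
M(w) = -237 + w (M(w) = -1 + (w - 1*236) = -1 + (w - 236) = -1 + (-236 + w) = -237 + w)
u(z, B) = -170
T = -13239/46645 (T = (35947 - 9469)/(-93499 + (-237 + 446)) = 26478/(-93499 + 209) = 26478/(-93290) = 26478*(-1/93290) = -13239/46645 ≈ -0.28382)
T + u(574, -353) = -13239/46645 - 170 = -7942889/46645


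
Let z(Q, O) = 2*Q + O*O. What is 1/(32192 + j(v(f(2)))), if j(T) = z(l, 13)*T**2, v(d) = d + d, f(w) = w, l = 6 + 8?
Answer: 1/35344 ≈ 2.8293e-5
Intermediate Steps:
l = 14
z(Q, O) = O**2 + 2*Q (z(Q, O) = 2*Q + O**2 = O**2 + 2*Q)
v(d) = 2*d
j(T) = 197*T**2 (j(T) = (13**2 + 2*14)*T**2 = (169 + 28)*T**2 = 197*T**2)
1/(32192 + j(v(f(2)))) = 1/(32192 + 197*(2*2)**2) = 1/(32192 + 197*4**2) = 1/(32192 + 197*16) = 1/(32192 + 3152) = 1/35344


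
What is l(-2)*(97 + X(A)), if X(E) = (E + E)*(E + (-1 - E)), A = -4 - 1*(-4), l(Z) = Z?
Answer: -194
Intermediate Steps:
A = 0 (A = -4 + 4 = 0)
X(E) = -2*E (X(E) = (2*E)*(-1) = -2*E)
l(-2)*(97 + X(A)) = -2*(97 - 2*0) = -2*(97 + 0) = -2*97 = -194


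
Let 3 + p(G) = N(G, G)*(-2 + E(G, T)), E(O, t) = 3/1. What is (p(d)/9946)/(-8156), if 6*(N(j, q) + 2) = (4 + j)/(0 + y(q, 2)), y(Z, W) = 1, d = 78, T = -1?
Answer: -13/121679364 ≈ -1.0684e-7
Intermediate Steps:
E(O, t) = 3 (E(O, t) = 3*1 = 3)
N(j, q) = -4/3 + j/6 (N(j, q) = -2 + ((4 + j)/(0 + 1))/6 = -2 + ((4 + j)/1)/6 = -2 + ((4 + j)*1)/6 = -2 + (4 + j)/6 = -2 + (⅔ + j/6) = -4/3 + j/6)
p(G) = -13/3 + G/6 (p(G) = -3 + (-4/3 + G/6)*(-2 + 3) = -3 + (-4/3 + G/6)*1 = -3 + (-4/3 + G/6) = -13/3 + G/6)
(p(d)/9946)/(-8156) = ((-13/3 + (⅙)*78)/9946)/(-8156) = ((-13/3 + 13)*(1/9946))*(-1/8156) = ((26/3)*(1/9946))*(-1/8156) = (13/14919)*(-1/8156) = -13/121679364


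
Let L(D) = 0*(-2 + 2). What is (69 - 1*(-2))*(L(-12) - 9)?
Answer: -639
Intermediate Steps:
L(D) = 0 (L(D) = 0*0 = 0)
(69 - 1*(-2))*(L(-12) - 9) = (69 - 1*(-2))*(0 - 9) = (69 + 2)*(-9) = 71*(-9) = -639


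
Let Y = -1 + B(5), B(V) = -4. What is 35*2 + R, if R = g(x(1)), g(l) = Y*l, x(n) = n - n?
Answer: 70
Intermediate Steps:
x(n) = 0
Y = -5 (Y = -1 - 4 = -5)
g(l) = -5*l
R = 0 (R = -5*0 = 0)
35*2 + R = 35*2 + 0 = 70 + 0 = 70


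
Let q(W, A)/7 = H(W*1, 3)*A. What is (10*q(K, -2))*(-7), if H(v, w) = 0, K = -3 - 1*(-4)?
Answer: 0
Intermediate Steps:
K = 1 (K = -3 + 4 = 1)
q(W, A) = 0 (q(W, A) = 7*(0*A) = 7*0 = 0)
(10*q(K, -2))*(-7) = (10*0)*(-7) = 0*(-7) = 0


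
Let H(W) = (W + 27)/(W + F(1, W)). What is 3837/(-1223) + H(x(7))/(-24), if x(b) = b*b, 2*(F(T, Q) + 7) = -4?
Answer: -944117/293520 ≈ -3.2165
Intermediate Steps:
F(T, Q) = -9 (F(T, Q) = -7 + (1/2)*(-4) = -7 - 2 = -9)
x(b) = b**2
H(W) = (27 + W)/(-9 + W) (H(W) = (W + 27)/(W - 9) = (27 + W)/(-9 + W))
3837/(-1223) + H(x(7))/(-24) = 3837/(-1223) + ((27 + 7**2)/(-9 + 7**2))/(-24) = 3837*(-1/1223) + ((27 + 49)/(-9 + 49))*(-1/24) = -3837/1223 + (76/40)*(-1/24) = -3837/1223 + ((1/40)*76)*(-1/24) = -3837/1223 + (19/10)*(-1/24) = -3837/1223 - 19/240 = -944117/293520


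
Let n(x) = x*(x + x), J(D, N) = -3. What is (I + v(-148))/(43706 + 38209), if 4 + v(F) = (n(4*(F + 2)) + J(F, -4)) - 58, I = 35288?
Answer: 143467/16383 ≈ 8.7571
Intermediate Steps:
n(x) = 2*x² (n(x) = x*(2*x) = 2*x²)
v(F) = -65 + 2*(8 + 4*F)² (v(F) = -4 + ((2*(4*(F + 2))² - 3) - 58) = -4 + ((2*(4*(2 + F))² - 3) - 58) = -4 + ((2*(8 + 4*F)² - 3) - 58) = -4 + ((-3 + 2*(8 + 4*F)²) - 58) = -4 + (-61 + 2*(8 + 4*F)²) = -65 + 2*(8 + 4*F)²)
(I + v(-148))/(43706 + 38209) = (35288 + (-65 + 32*(2 - 148)²))/(43706 + 38209) = (35288 + (-65 + 32*(-146)²))/81915 = (35288 + (-65 + 32*21316))*(1/81915) = (35288 + (-65 + 682112))*(1/81915) = (35288 + 682047)*(1/81915) = 717335*(1/81915) = 143467/16383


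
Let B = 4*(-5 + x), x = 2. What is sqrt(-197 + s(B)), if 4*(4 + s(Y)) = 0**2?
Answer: I*sqrt(201) ≈ 14.177*I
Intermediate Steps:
B = -12 (B = 4*(-5 + 2) = 4*(-3) = -12)
s(Y) = -4 (s(Y) = -4 + (1/4)*0**2 = -4 + (1/4)*0 = -4 + 0 = -4)
sqrt(-197 + s(B)) = sqrt(-197 - 4) = sqrt(-201) = I*sqrt(201)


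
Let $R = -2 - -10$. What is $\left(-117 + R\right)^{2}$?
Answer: $11881$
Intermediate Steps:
$R = 8$ ($R = -2 + 10 = 8$)
$\left(-117 + R\right)^{2} = \left(-117 + 8\right)^{2} = \left(-109\right)^{2} = 11881$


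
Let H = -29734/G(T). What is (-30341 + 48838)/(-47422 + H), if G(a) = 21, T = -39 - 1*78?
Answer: -388437/1025596 ≈ -0.37874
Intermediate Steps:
T = -117 (T = -39 - 78 = -117)
H = -29734/21 ≈ -1415.9
(-30341 + 48838)/(-47422 + H) = (-30341 + 48838)/(-47422 - 29734/21) = 18497/(-1025596/21) = 18497*(-21/1025596) = -388437/1025596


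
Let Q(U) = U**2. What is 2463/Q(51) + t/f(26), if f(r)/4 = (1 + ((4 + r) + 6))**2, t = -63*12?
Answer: 960086/1186923 ≈ 0.80889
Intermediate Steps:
t = -756
f(r) = 4*(11 + r)**2 (f(r) = 4*(1 + ((4 + r) + 6))**2 = 4*(1 + (10 + r))**2 = 4*(11 + r)**2)
2463/Q(51) + t/f(26) = 2463/(51**2) - 756*1/(4*(11 + 26)**2) = 2463/2601 - 756/(4*37**2) = 2463*(1/2601) - 756/(4*1369) = 821/867 - 756/5476 = 821/867 - 756*1/5476 = 821/867 - 189/1369 = 960086/1186923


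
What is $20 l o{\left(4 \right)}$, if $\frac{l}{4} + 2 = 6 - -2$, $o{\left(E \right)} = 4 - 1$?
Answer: $1440$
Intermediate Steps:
$o{\left(E \right)} = 3$ ($o{\left(E \right)} = 4 - 1 = 3$)
$l = 24$ ($l = -8 + 4 \left(6 - -2\right) = -8 + 4 \left(6 + 2\right) = -8 + 4 \cdot 8 = -8 + 32 = 24$)
$20 l o{\left(4 \right)} = 20 \cdot 24 \cdot 3 = 480 \cdot 3 = 1440$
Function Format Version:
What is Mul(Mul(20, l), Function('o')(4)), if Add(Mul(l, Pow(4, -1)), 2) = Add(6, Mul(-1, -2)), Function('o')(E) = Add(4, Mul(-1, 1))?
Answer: 1440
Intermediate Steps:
Function('o')(E) = 3 (Function('o')(E) = Add(4, -1) = 3)
l = 24 (l = Add(-8, Mul(4, Add(6, Mul(-1, -2)))) = Add(-8, Mul(4, Add(6, 2))) = Add(-8, Mul(4, 8)) = Add(-8, 32) = 24)
Mul(Mul(20, l), Function('o')(4)) = Mul(Mul(20, 24), 3) = Mul(480, 3) = 1440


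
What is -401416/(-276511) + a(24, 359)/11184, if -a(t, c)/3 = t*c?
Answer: -110742491/128854126 ≈ -0.85944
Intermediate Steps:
a(t, c) = -3*c*t (a(t, c) = -3*t*c = -3*c*t)
-401416/(-276511) + a(24, 359)/11184 = -401416/(-276511) - 3*359*24/11184 = -401416*(-1/276511) - 25848*1/11184 = 401416/276511 - 1077/466 = -110742491/128854126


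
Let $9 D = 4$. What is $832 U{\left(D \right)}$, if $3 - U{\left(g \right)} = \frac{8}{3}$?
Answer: $\frac{832}{3} \approx 277.33$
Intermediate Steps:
$D = \frac{4}{9}$ ($D = \frac{1}{9} \cdot 4 = \frac{4}{9} \approx 0.44444$)
$U{\left(g \right)} = \frac{1}{3}$ ($U{\left(g \right)} = 3 - \frac{8}{3} = \frac{1}{3}$)
$832 U{\left(D \right)} = 832 \cdot \frac{1}{3} = \frac{832}{3}$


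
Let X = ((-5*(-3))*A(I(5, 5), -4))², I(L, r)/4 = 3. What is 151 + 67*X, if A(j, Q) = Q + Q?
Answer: 964951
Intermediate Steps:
I(L, r) = 12 (I(L, r) = 4*3 = 12)
A(j, Q) = 2*Q
X = 14400 (X = ((-5*(-3))*(2*(-4)))² = (15*(-8))² = (-120)² = 14400)
151 + 67*X = 151 + 67*14400 = 151 + 964800 = 964951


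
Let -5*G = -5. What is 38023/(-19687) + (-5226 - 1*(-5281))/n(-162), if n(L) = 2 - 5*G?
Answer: -1196854/59061 ≈ -20.265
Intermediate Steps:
G = 1 (G = -1/5*(-5) = 1)
n(L) = -3 (n(L) = 2 - 5*1 = 2 - 5 = -3)
38023/(-19687) + (-5226 - 1*(-5281))/n(-162) = 38023/(-19687) + (-5226 - 1*(-5281))/(-3) = 38023*(-1/19687) + (-5226 + 5281)*(-1/3) = -38023/19687 + 55*(-1/3) = -38023/19687 - 55/3 = -1196854/59061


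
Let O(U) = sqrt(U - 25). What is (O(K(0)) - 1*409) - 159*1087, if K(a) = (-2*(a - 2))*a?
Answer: -173242 + 5*I ≈ -1.7324e+5 + 5.0*I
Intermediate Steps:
K(a) = a*(4 - 2*a) (K(a) = (-2*(-2 + a))*a = (4 - 2*a)*a = a*(4 - 2*a))
O(U) = sqrt(-25 + U)
(O(K(0)) - 1*409) - 159*1087 = (sqrt(-25 + 2*0*(2 - 1*0)) - 1*409) - 159*1087 = (sqrt(-25 + 2*0*(2 + 0)) - 409) - 172833 = (sqrt(-25 + 2*0*2) - 409) - 172833 = (sqrt(-25 + 0) - 409) - 172833 = (sqrt(-25) - 409) - 172833 = (5*I - 409) - 172833 = (-409 + 5*I) - 172833 = -173242 + 5*I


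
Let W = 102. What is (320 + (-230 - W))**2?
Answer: 144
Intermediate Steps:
(320 + (-230 - W))**2 = (320 + (-230 - 1*102))**2 = (320 + (-230 - 102))**2 = (320 - 332)**2 = (-12)**2 = 144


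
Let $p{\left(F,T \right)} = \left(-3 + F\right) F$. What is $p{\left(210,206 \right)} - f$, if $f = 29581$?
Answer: $13889$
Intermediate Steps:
$p{\left(F,T \right)} = F \left(-3 + F\right)$
$p{\left(210,206 \right)} - f = 210 \left(-3 + 210\right) - 29581 = 210 \cdot 207 - 29581 = 43470 - 29581 = 13889$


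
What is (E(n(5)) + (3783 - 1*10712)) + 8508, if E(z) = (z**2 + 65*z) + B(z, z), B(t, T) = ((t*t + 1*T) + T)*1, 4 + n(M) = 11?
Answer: 2146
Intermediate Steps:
n(M) = 7 (n(M) = -4 + 11 = 7)
B(t, T) = t**2 + 2*T (B(t, T) = ((t**2 + T) + T)*1 = ((T + t**2) + T)*1 = (t**2 + 2*T)*1 = t**2 + 2*T)
E(z) = 2*z**2 + 67*z (E(z) = (z**2 + 65*z) + (z**2 + 2*z) = 2*z**2 + 67*z)
(E(n(5)) + (3783 - 1*10712)) + 8508 = (7*(67 + 2*7) + (3783 - 1*10712)) + 8508 = (7*(67 + 14) + (3783 - 10712)) + 8508 = (7*81 - 6929) + 8508 = (567 - 6929) + 8508 = -6362 + 8508 = 2146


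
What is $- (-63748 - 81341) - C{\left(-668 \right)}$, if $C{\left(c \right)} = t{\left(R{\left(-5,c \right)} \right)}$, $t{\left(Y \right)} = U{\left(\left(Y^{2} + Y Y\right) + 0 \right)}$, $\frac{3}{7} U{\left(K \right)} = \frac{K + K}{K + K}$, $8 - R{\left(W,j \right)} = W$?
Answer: $\frac{435260}{3} \approx 1.4509 \cdot 10^{5}$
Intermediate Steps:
$R{\left(W,j \right)} = 8 - W$
$U{\left(K \right)} = \frac{7}{3}$ ($U{\left(K \right)} = \frac{7 \frac{K + K}{K + K}}{3} = \frac{7 \frac{2 K}{2 K}}{3} = \frac{7 \cdot 2 K \frac{1}{2 K}}{3} = \frac{7}{3} \cdot 1 = \frac{7}{3}$)
$t{\left(Y \right)} = \frac{7}{3}$
$C{\left(c \right)} = \frac{7}{3}$
$- (-63748 - 81341) - C{\left(-668 \right)} = - (-63748 - 81341) - \frac{7}{3} = \left(-1\right) \left(-145089\right) - \frac{7}{3} = 145089 - \frac{7}{3} = \frac{435260}{3}$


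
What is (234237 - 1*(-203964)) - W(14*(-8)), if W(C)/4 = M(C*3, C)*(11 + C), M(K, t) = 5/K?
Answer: 36808379/84 ≈ 4.3820e+5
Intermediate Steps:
W(C) = 20*(11 + C)/(3*C) (W(C) = 4*((5/((C*3)))*(11 + C)) = 4*((5/((3*C)))*(11 + C)) = 4*((5*(1/(3*C)))*(11 + C)) = 4*((5/(3*C))*(11 + C)) = 4*(5*(11 + C)/(3*C)) = 20*(11 + C)/(3*C))
(234237 - 1*(-203964)) - W(14*(-8)) = (234237 - 1*(-203964)) - 20*(11 + 14*(-8))/(3*(14*(-8))) = (234237 + 203964) - 20*(11 - 112)/(3*(-112)) = 438201 - 20*(-1)*(-101)/(3*112) = 438201 - 1*505/84 = 438201 - 505/84 = 36808379/84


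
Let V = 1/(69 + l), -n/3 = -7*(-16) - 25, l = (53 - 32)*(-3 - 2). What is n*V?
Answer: 29/4 ≈ 7.2500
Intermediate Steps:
l = -105 (l = 21*(-5) = -105)
n = -261 (n = -3*(-7*(-16) - 25) = -3*(112 - 25) = -3*87 = -261)
V = -1/36 (V = 1/(69 - 105) = 1/(-36) = -1/36 ≈ -0.027778)
n*V = -261*(-1/36) = 29/4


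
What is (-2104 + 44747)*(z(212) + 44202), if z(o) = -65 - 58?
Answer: 1879660797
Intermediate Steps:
z(o) = -123
(-2104 + 44747)*(z(212) + 44202) = (-2104 + 44747)*(-123 + 44202) = 42643*44079 = 1879660797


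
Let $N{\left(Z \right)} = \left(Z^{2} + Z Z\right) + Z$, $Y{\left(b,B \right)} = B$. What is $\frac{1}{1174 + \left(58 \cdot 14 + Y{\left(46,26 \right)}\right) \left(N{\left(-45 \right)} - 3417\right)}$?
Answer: $\frac{1}{493918} \approx 2.0246 \cdot 10^{-6}$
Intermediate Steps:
$N{\left(Z \right)} = Z + 2 Z^{2}$ ($N{\left(Z \right)} = \left(Z^{2} + Z^{2}\right) + Z = 2 Z^{2} + Z = Z + 2 Z^{2}$)
$\frac{1}{1174 + \left(58 \cdot 14 + Y{\left(46,26 \right)}\right) \left(N{\left(-45 \right)} - 3417\right)} = \frac{1}{1174 + \left(58 \cdot 14 + 26\right) \left(- 45 \left(1 + 2 \left(-45\right)\right) - 3417\right)} = \frac{1}{1174 + \left(812 + 26\right) \left(- 45 \left(1 - 90\right) - 3417\right)} = \frac{1}{1174 + 838 \left(\left(-45\right) \left(-89\right) - 3417\right)} = \frac{1}{1174 + 838 \left(4005 - 3417\right)} = \frac{1}{1174 + 838 \cdot 588} = \frac{1}{1174 + 492744} = \frac{1}{493918}$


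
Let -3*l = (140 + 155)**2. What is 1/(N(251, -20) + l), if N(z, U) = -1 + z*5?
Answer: -3/83263 ≈ -3.6030e-5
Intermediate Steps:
l = -87025/3 (l = -(140 + 155)**2/3 = -1/3*295**2 = -1/3*87025 = -87025/3 ≈ -29008.)
N(z, U) = -1 + 5*z
1/(N(251, -20) + l) = 1/((-1 + 5*251) - 87025/3) = 1/((-1 + 1255) - 87025/3) = 1/(1254 - 87025/3) = 1/(-83263/3) = -3/83263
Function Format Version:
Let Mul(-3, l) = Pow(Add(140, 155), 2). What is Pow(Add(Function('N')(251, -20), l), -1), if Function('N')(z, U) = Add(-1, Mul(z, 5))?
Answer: Rational(-3, 83263) ≈ -3.6030e-5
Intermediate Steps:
l = Rational(-87025, 3) (l = Mul(Rational(-1, 3), Pow(Add(140, 155), 2)) = Mul(Rational(-1, 3), Pow(295, 2)) = Mul(Rational(-1, 3), 87025) = Rational(-87025, 3) ≈ -29008.)
Function('N')(z, U) = Add(-1, Mul(5, z))
Pow(Add(Function('N')(251, -20), l), -1) = Pow(Add(Add(-1, Mul(5, 251)), Rational(-87025, 3)), -1) = Pow(Add(Add(-1, 1255), Rational(-87025, 3)), -1) = Pow(Add(1254, Rational(-87025, 3)), -1) = Pow(Rational(-83263, 3), -1) = Rational(-3, 83263)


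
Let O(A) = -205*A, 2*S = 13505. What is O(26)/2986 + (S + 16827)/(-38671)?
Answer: -276524817/115471606 ≈ -2.3947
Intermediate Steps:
S = 13505/2 (S = (1/2)*13505 = 13505/2 ≈ 6752.5)
O(26)/2986 + (S + 16827)/(-38671) = -205*26/2986 + (13505/2 + 16827)/(-38671) = -5330*1/2986 + (47159/2)*(-1/38671) = -2665/1493 - 47159/77342 = -276524817/115471606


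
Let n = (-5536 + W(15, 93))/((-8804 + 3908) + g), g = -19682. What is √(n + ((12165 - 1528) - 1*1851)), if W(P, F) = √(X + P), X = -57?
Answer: √(5307566109832 - 24578*I*√42)/24578 ≈ 93.735 - 1.4065e-6*I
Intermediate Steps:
W(P, F) = √(-57 + P)
n = 2768/12289 - I*√42/24578 (n = (-5536 + √(-57 + 15))/((-8804 + 3908) - 19682) = (-5536 + √(-42))/(-4896 - 19682) = (-5536 + I*√42)/(-24578) = (-5536 + I*√42)*(-1/24578) = 2768/12289 - I*√42/24578 ≈ 0.22524 - 0.00026368*I)
√(n + ((12165 - 1528) - 1*1851)) = √((2768/12289 - I*√42/24578) + ((12165 - 1528) - 1*1851)) = √((2768/12289 - I*√42/24578) + (10637 - 1851)) = √((2768/12289 - I*√42/24578) + 8786) = √(107973922/12289 - I*√42/24578)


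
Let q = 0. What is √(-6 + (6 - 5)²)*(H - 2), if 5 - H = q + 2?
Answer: I*√5 ≈ 2.2361*I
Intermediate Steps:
H = 3 (H = 5 - (0 + 2) = 5 - 1*2 = 5 - 2 = 3)
√(-6 + (6 - 5)²)*(H - 2) = √(-6 + (6 - 5)²)*(3 - 2) = √(-6 + 1²)*1 = √(-6 + 1)*1 = √(-5)*1 = (I*√5)*1 = I*√5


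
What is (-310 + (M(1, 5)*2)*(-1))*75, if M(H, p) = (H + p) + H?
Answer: -24300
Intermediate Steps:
M(H, p) = p + 2*H
(-310 + (M(1, 5)*2)*(-1))*75 = (-310 + ((5 + 2*1)*2)*(-1))*75 = (-310 + ((5 + 2)*2)*(-1))*75 = (-310 + (7*2)*(-1))*75 = (-310 + 14*(-1))*75 = (-310 - 14)*75 = -324*75 = -24300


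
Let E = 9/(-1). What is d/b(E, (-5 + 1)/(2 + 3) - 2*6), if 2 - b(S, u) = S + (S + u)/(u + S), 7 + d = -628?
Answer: -127/2 ≈ -63.500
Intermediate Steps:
E = -9 (E = 9*(-1) = -9)
d = -635 (d = -7 - 628 = -635)
b(S, u) = 1 - S (b(S, u) = 2 - (S + (S + u)/(u + S)) = 2 - (S + (S + u)/(S + u)) = 2 - (S + 1) = 2 - (1 + S) = 2 + (-1 - S) = 1 - S)
d/b(E, (-5 + 1)/(2 + 3) - 2*6) = -635/(1 - 1*(-9)) = -635/(1 + 9) = -635/10 = -635*⅒ = -127/2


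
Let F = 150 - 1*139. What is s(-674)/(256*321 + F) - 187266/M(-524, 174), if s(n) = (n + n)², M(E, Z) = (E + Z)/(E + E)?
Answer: -1152068187944/2054675 ≈ -5.6071e+5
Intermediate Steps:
F = 11 (F = 150 - 139 = 11)
M(E, Z) = (E + Z)/(2*E) (M(E, Z) = (E + Z)/((2*E)) = (E + Z)*(1/(2*E)) = (E + Z)/(2*E))
s(n) = 4*n² (s(n) = (2*n)² = 4*n²)
s(-674)/(256*321 + F) - 187266/M(-524, 174) = (4*(-674)²)/(256*321 + 11) - 187266*(-1048/(-524 + 174)) = (4*454276)/(82176 + 11) - 187266/((½)*(-1/524)*(-350)) = 1817104/82187 - 187266/175/524 = 1817104*(1/82187) - 187266*524/175 = 1817104/82187 - 98127384/175 = -1152068187944/2054675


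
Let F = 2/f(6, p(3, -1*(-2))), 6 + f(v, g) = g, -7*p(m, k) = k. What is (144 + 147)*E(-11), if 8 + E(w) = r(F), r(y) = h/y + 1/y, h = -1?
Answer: -2328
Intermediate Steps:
p(m, k) = -k/7
f(v, g) = -6 + g
F = -7/22 (F = 2/(-6 - (-1)*(-2)/7) = 2/(-6 - ⅐*2) = 2/(-6 - 2/7) = 2/(-44/7) = 2*(-7/44) = -7/22 ≈ -0.31818)
r(y) = 0 (r(y) = -1/y + 1/y = 0)
E(w) = -8 (E(w) = -8 + 0 = -8)
(144 + 147)*E(-11) = (144 + 147)*(-8) = 291*(-8) = -2328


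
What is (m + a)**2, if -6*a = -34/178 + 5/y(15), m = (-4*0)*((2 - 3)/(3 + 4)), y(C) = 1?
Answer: 45796/71289 ≈ 0.64240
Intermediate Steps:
m = 0 (m = 0*(-1/7) = 0)
a = -214/267 (a = -(-34/178 + 5/1)/6 = -(-34*1/178 + 5*1)/6 = -(-17/89 + 5)/6 = -1/6*428/89 = -214/267 ≈ -0.80150)
(m + a)**2 = (0 - 214/267)**2 = (-214/267)**2 = 45796/71289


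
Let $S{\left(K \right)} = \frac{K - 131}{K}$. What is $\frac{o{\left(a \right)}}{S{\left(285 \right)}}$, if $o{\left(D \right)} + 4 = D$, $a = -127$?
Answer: $- \frac{37335}{154} \approx -242.44$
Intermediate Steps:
$o{\left(D \right)} = -4 + D$
$S{\left(K \right)} = \frac{-131 + K}{K}$ ($S{\left(K \right)} = \frac{K - 131}{K} = \frac{-131 + K}{K}$)
$\frac{o{\left(a \right)}}{S{\left(285 \right)}} = \frac{-4 - 127}{\frac{1}{285} \left(-131 + 285\right)} = - \frac{131}{\frac{1}{285} \cdot 154} = - \frac{131}{\frac{154}{285}} = \left(-131\right) \frac{285}{154} = - \frac{37335}{154}$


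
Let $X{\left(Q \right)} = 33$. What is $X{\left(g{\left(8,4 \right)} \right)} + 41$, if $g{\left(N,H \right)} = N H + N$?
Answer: $74$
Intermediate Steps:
$g{\left(N,H \right)} = N + H N$ ($g{\left(N,H \right)} = H N + N = N + H N$)
$X{\left(g{\left(8,4 \right)} \right)} + 41 = 33 + 41 = 74$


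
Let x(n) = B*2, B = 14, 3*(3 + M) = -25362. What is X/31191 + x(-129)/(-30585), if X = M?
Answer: -86510231/317992245 ≈ -0.27205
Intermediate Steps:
M = -8457 (M = -3 + (⅓)*(-25362) = -3 - 8454 = -8457)
X = -8457
x(n) = 28 (x(n) = 14*2 = 28)
X/31191 + x(-129)/(-30585) = -8457/31191 + 28/(-30585) = -8457*1/31191 + 28*(-1/30585) = -2819/10397 - 28/30585 = -86510231/317992245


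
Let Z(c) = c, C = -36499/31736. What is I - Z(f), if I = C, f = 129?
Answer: -4130443/31736 ≈ -130.15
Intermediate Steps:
C = -36499/31736 (C = -36499*1/31736 = -36499/31736 ≈ -1.1501)
I = -36499/31736 ≈ -1.1501
I - Z(f) = -36499/31736 - 1*129 = -36499/31736 - 129 = -4130443/31736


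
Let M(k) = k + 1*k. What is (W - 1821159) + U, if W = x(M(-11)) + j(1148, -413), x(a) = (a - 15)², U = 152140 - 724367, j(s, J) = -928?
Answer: -2392945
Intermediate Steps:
U = -572227
M(k) = 2*k (M(k) = k + k = 2*k)
x(a) = (-15 + a)²
W = 441 (W = (-15 + 2*(-11))² - 928 = (-15 - 22)² - 928 = (-37)² - 928 = 1369 - 928 = 441)
(W - 1821159) + U = (441 - 1821159) - 572227 = -1820718 - 572227 = -2392945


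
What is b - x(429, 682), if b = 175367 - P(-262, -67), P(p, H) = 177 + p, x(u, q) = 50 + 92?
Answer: 175310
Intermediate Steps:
x(u, q) = 142
b = 175452 (b = 175367 - (177 - 262) = 175367 - 1*(-85) = 175367 + 85 = 175452)
b - x(429, 682) = 175452 - 1*142 = 175452 - 142 = 175310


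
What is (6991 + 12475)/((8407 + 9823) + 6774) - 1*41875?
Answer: -523511517/12502 ≈ -41874.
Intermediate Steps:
(6991 + 12475)/((8407 + 9823) + 6774) - 1*41875 = 19466/(18230 + 6774) - 41875 = 19466/25004 - 41875 = 19466*(1/25004) - 41875 = 9733/12502 - 41875 = -523511517/12502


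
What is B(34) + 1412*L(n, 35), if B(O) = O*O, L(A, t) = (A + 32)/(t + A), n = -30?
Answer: 8604/5 ≈ 1720.8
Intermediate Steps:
L(A, t) = (32 + A)/(A + t)
B(O) = O**2
B(34) + 1412*L(n, 35) = 34**2 + 1412*((32 - 30)/(-30 + 35)) = 1156 + 1412*(2/5) = 1156 + 2824/5 = 8604/5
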